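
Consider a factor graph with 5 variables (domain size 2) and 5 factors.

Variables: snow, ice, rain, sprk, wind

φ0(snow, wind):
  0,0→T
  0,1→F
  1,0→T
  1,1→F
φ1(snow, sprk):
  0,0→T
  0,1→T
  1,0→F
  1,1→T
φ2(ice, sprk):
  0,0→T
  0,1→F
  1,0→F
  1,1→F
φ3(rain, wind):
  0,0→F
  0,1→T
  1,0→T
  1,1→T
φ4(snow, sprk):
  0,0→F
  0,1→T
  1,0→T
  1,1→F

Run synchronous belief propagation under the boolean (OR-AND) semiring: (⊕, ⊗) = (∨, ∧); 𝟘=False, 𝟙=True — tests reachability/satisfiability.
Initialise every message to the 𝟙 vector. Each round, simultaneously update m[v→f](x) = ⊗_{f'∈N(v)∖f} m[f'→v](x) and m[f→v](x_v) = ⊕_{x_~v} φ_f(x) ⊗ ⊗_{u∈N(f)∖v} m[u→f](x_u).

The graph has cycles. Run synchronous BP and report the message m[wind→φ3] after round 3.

init: all messages = 𝟙 over 2 values
r1 m[φ0→snow] = [T, T]
r1 m[φ0→wind] = [T, F]
r1 m[φ1→snow] = [T, T]
r1 m[φ1→sprk] = [T, T]
r1 m[φ2→ice] = [T, F]
r1 m[φ2→sprk] = [T, F]
r1 m[φ3→rain] = [T, T]
r1 m[φ3→wind] = [T, T]
r1 m[φ4→snow] = [T, T]
r1 m[φ4→sprk] = [T, T]
r1 m[snow→φ0] = [T, T]
r1 m[snow→φ1] = [T, T]
r1 m[snow→φ4] = [T, T]
r1 m[ice→φ2] = [T, T]
r1 m[rain→φ3] = [T, T]
r1 m[sprk→φ1] = [T, T]
r1 m[sprk→φ2] = [T, T]
r1 m[sprk→φ4] = [T, T]
r1 m[wind→φ0] = [T, T]
r1 m[wind→φ3] = [T, T]
r2 m[φ0→snow] = [T, T]
r2 m[φ0→wind] = [T, F]
r2 m[φ1→snow] = [T, T]
r2 m[φ1→sprk] = [T, T]
r2 m[φ2→ice] = [T, F]
r2 m[φ2→sprk] = [T, F]
r2 m[φ3→rain] = [T, T]
r2 m[φ3→wind] = [T, T]
r2 m[φ4→snow] = [T, T]
r2 m[φ4→sprk] = [T, T]
r2 m[snow→φ0] = [T, T]
r2 m[snow→φ1] = [T, T]
r2 m[snow→φ4] = [T, T]
r2 m[ice→φ2] = [T, T]
r2 m[rain→φ3] = [T, T]
r2 m[sprk→φ1] = [T, F]
r2 m[sprk→φ2] = [T, T]
r2 m[sprk→φ4] = [T, F]
r2 m[wind→φ0] = [T, T]
r2 m[wind→φ3] = [T, F]
r3 m[φ0→snow] = [T, T]
r3 m[φ0→wind] = [T, F]
r3 m[φ1→snow] = [T, F]
r3 m[φ1→sprk] = [T, T]
r3 m[φ2→ice] = [T, F]
r3 m[φ2→sprk] = [T, F]
r3 m[φ3→rain] = [F, T]
r3 m[φ3→wind] = [T, T]
r3 m[φ4→snow] = [F, T]
r3 m[φ4→sprk] = [T, T]
r3 m[snow→φ0] = [T, T]
r3 m[snow→φ1] = [T, T]
r3 m[snow→φ4] = [T, T]
r3 m[ice→φ2] = [T, T]
r3 m[rain→φ3] = [T, T]
r3 m[sprk→φ1] = [T, F]
r3 m[sprk→φ2] = [T, T]
r3 m[sprk→φ4] = [T, F]
r3 m[wind→φ0] = [T, T]
r3 m[wind→φ3] = [T, F]

message @ round 3 = [T, F]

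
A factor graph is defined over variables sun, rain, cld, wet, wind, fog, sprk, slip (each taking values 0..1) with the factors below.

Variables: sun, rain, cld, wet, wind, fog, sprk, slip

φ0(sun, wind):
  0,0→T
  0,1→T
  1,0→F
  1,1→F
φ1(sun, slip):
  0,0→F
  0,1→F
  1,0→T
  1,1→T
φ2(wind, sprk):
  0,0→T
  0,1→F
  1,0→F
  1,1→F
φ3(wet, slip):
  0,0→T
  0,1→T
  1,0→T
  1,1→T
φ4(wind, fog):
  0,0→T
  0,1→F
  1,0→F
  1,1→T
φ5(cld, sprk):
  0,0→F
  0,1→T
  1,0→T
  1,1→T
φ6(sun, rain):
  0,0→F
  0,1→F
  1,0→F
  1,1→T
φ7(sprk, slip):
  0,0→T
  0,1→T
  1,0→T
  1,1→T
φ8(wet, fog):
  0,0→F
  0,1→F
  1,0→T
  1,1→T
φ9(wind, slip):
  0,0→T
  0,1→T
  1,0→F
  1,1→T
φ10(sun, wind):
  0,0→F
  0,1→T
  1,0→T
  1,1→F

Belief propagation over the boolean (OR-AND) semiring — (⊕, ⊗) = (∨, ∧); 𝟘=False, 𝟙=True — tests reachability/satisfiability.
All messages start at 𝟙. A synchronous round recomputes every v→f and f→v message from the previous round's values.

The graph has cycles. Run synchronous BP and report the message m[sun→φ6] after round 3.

init: all messages = 𝟙 over 2 values
r1 m[φ0→sun] = [T, F]
r1 m[φ0→wind] = [T, T]
r1 m[φ1→sun] = [F, T]
r1 m[φ1→slip] = [T, T]
r1 m[φ2→wind] = [T, F]
r1 m[φ2→sprk] = [T, F]
r1 m[φ3→wet] = [T, T]
r1 m[φ3→slip] = [T, T]
r1 m[φ4→wind] = [T, T]
r1 m[φ4→fog] = [T, T]
r1 m[φ5→cld] = [T, T]
r1 m[φ5→sprk] = [T, T]
r1 m[φ6→sun] = [F, T]
r1 m[φ6→rain] = [F, T]
r1 m[φ7→sprk] = [T, T]
r1 m[φ7→slip] = [T, T]
r1 m[φ8→wet] = [F, T]
r1 m[φ8→fog] = [T, T]
r1 m[φ9→wind] = [T, T]
r1 m[φ9→slip] = [T, T]
r1 m[φ10→sun] = [T, T]
r1 m[φ10→wind] = [T, T]
r1 m[sun→φ0] = [T, T]
r1 m[sun→φ1] = [T, T]
r1 m[sun→φ6] = [T, T]
r1 m[sun→φ10] = [T, T]
r1 m[rain→φ6] = [T, T]
r1 m[cld→φ5] = [T, T]
r1 m[wet→φ3] = [T, T]
r1 m[wet→φ8] = [T, T]
r1 m[wind→φ0] = [T, T]
r1 m[wind→φ2] = [T, T]
r1 m[wind→φ4] = [T, T]
r1 m[wind→φ9] = [T, T]
r1 m[wind→φ10] = [T, T]
r1 m[fog→φ4] = [T, T]
r1 m[fog→φ8] = [T, T]
r1 m[sprk→φ2] = [T, T]
r1 m[sprk→φ5] = [T, T]
r1 m[sprk→φ7] = [T, T]
r1 m[slip→φ1] = [T, T]
r1 m[slip→φ3] = [T, T]
r1 m[slip→φ7] = [T, T]
r1 m[slip→φ9] = [T, T]
r2 m[φ0→sun] = [T, F]
r2 m[φ0→wind] = [T, T]
r2 m[φ1→sun] = [F, T]
r2 m[φ1→slip] = [T, T]
r2 m[φ2→wind] = [T, F]
r2 m[φ2→sprk] = [T, F]
r2 m[φ3→wet] = [T, T]
r2 m[φ3→slip] = [T, T]
r2 m[φ4→wind] = [T, T]
r2 m[φ4→fog] = [T, T]
r2 m[φ5→cld] = [T, T]
r2 m[φ5→sprk] = [T, T]
r2 m[φ6→sun] = [F, T]
r2 m[φ6→rain] = [F, T]
r2 m[φ7→sprk] = [T, T]
r2 m[φ7→slip] = [T, T]
r2 m[φ8→wet] = [F, T]
r2 m[φ8→fog] = [T, T]
r2 m[φ9→wind] = [T, T]
r2 m[φ9→slip] = [T, T]
r2 m[φ10→sun] = [T, T]
r2 m[φ10→wind] = [T, T]
r2 m[sun→φ0] = [F, T]
r2 m[sun→φ1] = [F, F]
r2 m[sun→φ6] = [F, F]
r2 m[sun→φ10] = [F, F]
r2 m[rain→φ6] = [T, T]
r2 m[cld→φ5] = [T, T]
r2 m[wet→φ3] = [F, T]
r2 m[wet→φ8] = [T, T]
r2 m[wind→φ0] = [T, F]
r2 m[wind→φ2] = [T, T]
r2 m[wind→φ4] = [T, F]
r2 m[wind→φ9] = [T, F]
r2 m[wind→φ10] = [T, F]
r2 m[fog→φ4] = [T, T]
r2 m[fog→φ8] = [T, T]
r2 m[sprk→φ2] = [T, T]
r2 m[sprk→φ5] = [T, F]
r2 m[sprk→φ7] = [T, F]
r2 m[slip→φ1] = [T, T]
r2 m[slip→φ3] = [T, T]
r2 m[slip→φ7] = [T, T]
r2 m[slip→φ9] = [T, T]
r3 m[φ0→sun] = [T, F]
r3 m[φ0→wind] = [F, F]
r3 m[φ1→sun] = [F, T]
r3 m[φ1→slip] = [F, F]
r3 m[φ2→wind] = [T, F]
r3 m[φ2→sprk] = [T, F]
r3 m[φ3→wet] = [T, T]
r3 m[φ3→slip] = [T, T]
r3 m[φ4→wind] = [T, T]
r3 m[φ4→fog] = [T, F]
r3 m[φ5→cld] = [F, T]
r3 m[φ5→sprk] = [T, T]
r3 m[φ6→sun] = [F, T]
r3 m[φ6→rain] = [F, F]
r3 m[φ7→sprk] = [T, T]
r3 m[φ7→slip] = [T, T]
r3 m[φ8→wet] = [F, T]
r3 m[φ8→fog] = [T, T]
r3 m[φ9→wind] = [T, T]
r3 m[φ9→slip] = [T, T]
r3 m[φ10→sun] = [F, T]
r3 m[φ10→wind] = [F, F]
r3 m[sun→φ0] = [F, T]
r3 m[sun→φ1] = [F, F]
r3 m[sun→φ6] = [F, F]
r3 m[sun→φ10] = [F, F]
r3 m[rain→φ6] = [T, T]
r3 m[cld→φ5] = [T, T]
r3 m[wet→φ3] = [F, T]
r3 m[wet→φ8] = [T, T]
r3 m[wind→φ0] = [T, F]
r3 m[wind→φ2] = [T, T]
r3 m[wind→φ4] = [T, F]
r3 m[wind→φ9] = [T, F]
r3 m[wind→φ10] = [T, F]
r3 m[fog→φ4] = [T, T]
r3 m[fog→φ8] = [T, T]
r3 m[sprk→φ2] = [T, T]
r3 m[sprk→φ5] = [T, F]
r3 m[sprk→φ7] = [T, F]
r3 m[slip→φ1] = [T, T]
r3 m[slip→φ3] = [T, T]
r3 m[slip→φ7] = [T, T]
r3 m[slip→φ9] = [T, T]

message @ round 3 = [F, F]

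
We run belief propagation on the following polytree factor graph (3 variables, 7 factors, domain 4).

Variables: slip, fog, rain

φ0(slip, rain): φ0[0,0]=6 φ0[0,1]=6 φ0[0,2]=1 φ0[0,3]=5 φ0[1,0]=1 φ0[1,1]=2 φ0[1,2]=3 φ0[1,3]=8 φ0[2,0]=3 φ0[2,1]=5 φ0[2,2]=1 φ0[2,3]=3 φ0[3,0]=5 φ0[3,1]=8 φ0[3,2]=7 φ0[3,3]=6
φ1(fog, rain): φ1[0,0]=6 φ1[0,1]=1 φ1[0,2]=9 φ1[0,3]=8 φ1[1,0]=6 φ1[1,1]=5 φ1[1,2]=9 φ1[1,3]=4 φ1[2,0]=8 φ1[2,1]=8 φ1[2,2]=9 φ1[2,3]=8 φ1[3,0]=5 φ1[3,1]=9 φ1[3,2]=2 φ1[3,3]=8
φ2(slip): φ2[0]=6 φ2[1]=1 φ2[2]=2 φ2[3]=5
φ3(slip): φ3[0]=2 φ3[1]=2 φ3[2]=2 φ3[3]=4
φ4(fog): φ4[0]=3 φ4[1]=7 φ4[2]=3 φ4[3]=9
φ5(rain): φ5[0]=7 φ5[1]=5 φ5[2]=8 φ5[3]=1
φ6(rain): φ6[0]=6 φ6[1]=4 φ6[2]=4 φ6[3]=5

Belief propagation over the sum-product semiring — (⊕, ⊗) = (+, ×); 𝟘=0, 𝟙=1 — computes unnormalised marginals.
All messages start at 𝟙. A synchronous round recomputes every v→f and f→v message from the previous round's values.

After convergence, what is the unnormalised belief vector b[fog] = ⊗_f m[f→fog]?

b[fog] = [320904, 863016, 475296, 934452]

init: all messages = 𝟙 over 4 values
r1 m[φ0→slip] = [18, 14, 12, 26]
r1 m[φ0→rain] = [15, 21, 12, 22]
r1 m[φ1→fog] = [24, 24, 33, 24]
r1 m[φ1→rain] = [25, 23, 29, 28]
r1 m[φ2→slip] = [6, 1, 2, 5]
r1 m[φ3→slip] = [2, 2, 2, 4]
r1 m[φ4→fog] = [3, 7, 3, 9]
r1 m[φ5→rain] = [7, 5, 8, 1]
r1 m[φ6→rain] = [6, 4, 4, 5]
r1 m[slip→φ0] = [1, 1, 1, 1]
r1 m[slip→φ2] = [1, 1, 1, 1]
r1 m[slip→φ3] = [1, 1, 1, 1]
r1 m[fog→φ1] = [1, 1, 1, 1]
r1 m[fog→φ4] = [1, 1, 1, 1]
r1 m[rain→φ0] = [1, 1, 1, 1]
r1 m[rain→φ1] = [1, 1, 1, 1]
r1 m[rain→φ5] = [1, 1, 1, 1]
r1 m[rain→φ6] = [1, 1, 1, 1]
r2 m[φ0→slip] = [18, 14, 12, 26]
r2 m[φ0→rain] = [15, 21, 12, 22]
r2 m[φ1→fog] = [24, 24, 33, 24]
r2 m[φ1→rain] = [25, 23, 29, 28]
r2 m[φ2→slip] = [6, 1, 2, 5]
r2 m[φ3→slip] = [2, 2, 2, 4]
r2 m[φ4→fog] = [3, 7, 3, 9]
r2 m[φ5→rain] = [7, 5, 8, 1]
r2 m[φ6→rain] = [6, 4, 4, 5]
r2 m[slip→φ0] = [12, 2, 4, 20]
r2 m[slip→φ2] = [36, 28, 24, 104]
r2 m[slip→φ3] = [108, 14, 24, 130]
r2 m[fog→φ1] = [3, 7, 3, 9]
r2 m[fog→φ4] = [24, 24, 33, 24]
r2 m[rain→φ0] = [1050, 460, 928, 140]
r2 m[rain→φ1] = [630, 420, 384, 110]
r2 m[rain→φ5] = [2250, 1932, 1392, 3080]
r2 m[rain→φ6] = [2625, 2415, 2784, 616]
r3 m[φ0→slip] = [10688, 5874, 6798, 16266]
r3 m[φ0→rain] = [186, 256, 162, 208]
r3 m[φ1→fog] = [8536, 9776, 12736, 8578]
r3 m[φ1→rain] = [129, 143, 135, 148]
r3 m[φ2→slip] = [6, 1, 2, 5]
r3 m[φ3→slip] = [2, 2, 2, 4]
r3 m[φ4→fog] = [3, 7, 3, 9]
r3 m[φ5→rain] = [7, 5, 8, 1]
r3 m[φ6→rain] = [6, 4, 4, 5]
r3 m[slip→φ0] = [12, 2, 4, 20]
r3 m[slip→φ2] = [36, 28, 24, 104]
r3 m[slip→φ3] = [108, 14, 24, 130]
r3 m[fog→φ1] = [3, 7, 3, 9]
r3 m[fog→φ4] = [24, 24, 33, 24]
r3 m[rain→φ0] = [1050, 460, 928, 140]
r3 m[rain→φ1] = [630, 420, 384, 110]
r3 m[rain→φ5] = [2250, 1932, 1392, 3080]
r3 m[rain→φ6] = [2625, 2415, 2784, 616]
r4 m[φ0→slip] = [10688, 5874, 6798, 16266]
r4 m[φ0→rain] = [186, 256, 162, 208]
r4 m[φ1→fog] = [8536, 9776, 12736, 8578]
r4 m[φ1→rain] = [129, 143, 135, 148]
r4 m[φ2→slip] = [6, 1, 2, 5]
r4 m[φ3→slip] = [2, 2, 2, 4]
r4 m[φ4→fog] = [3, 7, 3, 9]
r4 m[φ5→rain] = [7, 5, 8, 1]
r4 m[φ6→rain] = [6, 4, 4, 5]
r4 m[slip→φ0] = [12, 2, 4, 20]
r4 m[slip→φ2] = [21376, 11748, 13596, 65064]
r4 m[slip→φ3] = [64128, 5874, 13596, 81330]
r4 m[fog→φ1] = [3, 7, 3, 9]
r4 m[fog→φ4] = [8536, 9776, 12736, 8578]
r4 m[rain→φ0] = [5418, 2860, 4320, 740]
r4 m[rain→φ1] = [7812, 5120, 5184, 1040]
r4 m[rain→φ5] = [143964, 146432, 87480, 153920]
r4 m[rain→φ6] = [167958, 183040, 174960, 30784]
r5 m[φ0→slip] = [57688, 30018, 37094, 84650]
r5 m[φ0→rain] = [186, 256, 162, 208]
r5 m[φ1→fog] = [106968, 123288, 158432, 103828]
r5 m[φ1→rain] = [129, 143, 135, 148]
r5 m[φ2→slip] = [6, 1, 2, 5]
r5 m[φ3→slip] = [2, 2, 2, 4]
r5 m[φ4→fog] = [3, 7, 3, 9]
r5 m[φ5→rain] = [7, 5, 8, 1]
r5 m[φ6→rain] = [6, 4, 4, 5]
r5 m[slip→φ0] = [12, 2, 4, 20]
r5 m[slip→φ2] = [21376, 11748, 13596, 65064]
r5 m[slip→φ3] = [64128, 5874, 13596, 81330]
r5 m[fog→φ1] = [3, 7, 3, 9]
r5 m[fog→φ4] = [8536, 9776, 12736, 8578]
r5 m[rain→φ0] = [5418, 2860, 4320, 740]
r5 m[rain→φ1] = [7812, 5120, 5184, 1040]
r5 m[rain→φ5] = [143964, 146432, 87480, 153920]
r5 m[rain→φ6] = [167958, 183040, 174960, 30784]
r6 m[φ0→slip] = [57688, 30018, 37094, 84650]
r6 m[φ0→rain] = [186, 256, 162, 208]
r6 m[φ1→fog] = [106968, 123288, 158432, 103828]
r6 m[φ1→rain] = [129, 143, 135, 148]
r6 m[φ2→slip] = [6, 1, 2, 5]
r6 m[φ3→slip] = [2, 2, 2, 4]
r6 m[φ4→fog] = [3, 7, 3, 9]
r6 m[φ5→rain] = [7, 5, 8, 1]
r6 m[φ6→rain] = [6, 4, 4, 5]
r6 m[slip→φ0] = [12, 2, 4, 20]
r6 m[slip→φ2] = [115376, 60036, 74188, 338600]
r6 m[slip→φ3] = [346128, 30018, 74188, 423250]
r6 m[fog→φ1] = [3, 7, 3, 9]
r6 m[fog→φ4] = [106968, 123288, 158432, 103828]
r6 m[rain→φ0] = [5418, 2860, 4320, 740]
r6 m[rain→φ1] = [7812, 5120, 5184, 1040]
r6 m[rain→φ5] = [143964, 146432, 87480, 153920]
r6 m[rain→φ6] = [167958, 183040, 174960, 30784]
r7 m[φ0→slip] = [57688, 30018, 37094, 84650]
r7 m[φ0→rain] = [186, 256, 162, 208]
r7 m[φ1→fog] = [106968, 123288, 158432, 103828]
r7 m[φ1→rain] = [129, 143, 135, 148]
r7 m[φ2→slip] = [6, 1, 2, 5]
r7 m[φ3→slip] = [2, 2, 2, 4]
r7 m[φ4→fog] = [3, 7, 3, 9]
r7 m[φ5→rain] = [7, 5, 8, 1]
r7 m[φ6→rain] = [6, 4, 4, 5]
r7 m[slip→φ0] = [12, 2, 4, 20]
r7 m[slip→φ2] = [115376, 60036, 74188, 338600]
r7 m[slip→φ3] = [346128, 30018, 74188, 423250]
r7 m[fog→φ1] = [3, 7, 3, 9]
r7 m[fog→φ4] = [106968, 123288, 158432, 103828]
r7 m[rain→φ0] = [5418, 2860, 4320, 740]
r7 m[rain→φ1] = [7812, 5120, 5184, 1040]
r7 m[rain→φ5] = [143964, 146432, 87480, 153920]
r7 m[rain→φ6] = [167958, 183040, 174960, 30784]
fixed point reached at round 7
b[fog] = ⊗ incoming = [320904, 863016, 475296, 934452]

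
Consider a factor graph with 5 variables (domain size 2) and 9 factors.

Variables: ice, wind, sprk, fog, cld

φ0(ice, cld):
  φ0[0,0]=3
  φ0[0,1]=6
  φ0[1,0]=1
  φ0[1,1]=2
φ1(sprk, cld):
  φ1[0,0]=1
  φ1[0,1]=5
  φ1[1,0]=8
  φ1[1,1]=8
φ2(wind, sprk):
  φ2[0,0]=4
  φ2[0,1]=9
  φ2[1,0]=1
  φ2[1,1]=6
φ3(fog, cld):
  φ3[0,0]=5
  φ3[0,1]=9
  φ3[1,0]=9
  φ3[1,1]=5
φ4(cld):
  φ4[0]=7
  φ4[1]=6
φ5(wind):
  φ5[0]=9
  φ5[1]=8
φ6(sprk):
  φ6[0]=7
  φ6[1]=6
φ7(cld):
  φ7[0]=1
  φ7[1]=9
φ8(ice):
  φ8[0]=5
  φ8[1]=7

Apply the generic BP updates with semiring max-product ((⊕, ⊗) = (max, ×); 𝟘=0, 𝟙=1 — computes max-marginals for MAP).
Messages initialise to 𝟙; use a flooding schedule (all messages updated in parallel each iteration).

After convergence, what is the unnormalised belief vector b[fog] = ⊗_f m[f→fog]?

b[fog] = [56687040, 31492800]

init: all messages = 𝟙 over 2 values
r1 m[φ0→ice] = [6, 2]
r1 m[φ0→cld] = [3, 6]
r1 m[φ1→sprk] = [5, 8]
r1 m[φ1→cld] = [8, 8]
r1 m[φ2→wind] = [9, 6]
r1 m[φ2→sprk] = [4, 9]
r1 m[φ3→fog] = [9, 9]
r1 m[φ3→cld] = [9, 9]
r1 m[φ4→cld] = [7, 6]
r1 m[φ5→wind] = [9, 8]
r1 m[φ6→sprk] = [7, 6]
r1 m[φ7→cld] = [1, 9]
r1 m[φ8→ice] = [5, 7]
r1 m[ice→φ0] = [1, 1]
r1 m[ice→φ8] = [1, 1]
r1 m[wind→φ2] = [1, 1]
r1 m[wind→φ5] = [1, 1]
r1 m[sprk→φ1] = [1, 1]
r1 m[sprk→φ2] = [1, 1]
r1 m[sprk→φ6] = [1, 1]
r1 m[fog→φ3] = [1, 1]
r1 m[cld→φ0] = [1, 1]
r1 m[cld→φ1] = [1, 1]
r1 m[cld→φ3] = [1, 1]
r1 m[cld→φ4] = [1, 1]
r1 m[cld→φ7] = [1, 1]
r2 m[φ0→ice] = [6, 2]
r2 m[φ0→cld] = [3, 6]
r2 m[φ1→sprk] = [5, 8]
r2 m[φ1→cld] = [8, 8]
r2 m[φ2→wind] = [9, 6]
r2 m[φ2→sprk] = [4, 9]
r2 m[φ3→fog] = [9, 9]
r2 m[φ3→cld] = [9, 9]
r2 m[φ4→cld] = [7, 6]
r2 m[φ5→wind] = [9, 8]
r2 m[φ6→sprk] = [7, 6]
r2 m[φ7→cld] = [1, 9]
r2 m[φ8→ice] = [5, 7]
r2 m[ice→φ0] = [5, 7]
r2 m[ice→φ8] = [6, 2]
r2 m[wind→φ2] = [9, 8]
r2 m[wind→φ5] = [9, 6]
r2 m[sprk→φ1] = [28, 54]
r2 m[sprk→φ2] = [35, 48]
r2 m[sprk→φ6] = [20, 72]
r2 m[fog→φ3] = [1, 1]
r2 m[cld→φ0] = [504, 3888]
r2 m[cld→φ1] = [189, 2916]
r2 m[cld→φ3] = [168, 2592]
r2 m[cld→φ4] = [216, 3888]
r2 m[cld→φ7] = [1512, 2592]
r3 m[φ0→ice] = [23328, 7776]
r3 m[φ0→cld] = [15, 30]
r3 m[φ1→sprk] = [14580, 23328]
r3 m[φ1→cld] = [432, 432]
r3 m[φ2→wind] = [432, 288]
r3 m[φ2→sprk] = [36, 81]
r3 m[φ3→fog] = [23328, 12960]
r3 m[φ3→cld] = [9, 9]
r3 m[φ4→cld] = [7, 6]
r3 m[φ5→wind] = [9, 8]
r3 m[φ6→sprk] = [7, 6]
r3 m[φ7→cld] = [1, 9]
r3 m[φ8→ice] = [5, 7]
r3 m[ice→φ0] = [5, 7]
r3 m[ice→φ8] = [6, 2]
r3 m[wind→φ2] = [9, 8]
r3 m[wind→φ5] = [9, 6]
r3 m[sprk→φ1] = [28, 54]
r3 m[sprk→φ2] = [35, 48]
r3 m[sprk→φ6] = [20, 72]
r3 m[fog→φ3] = [1, 1]
r3 m[cld→φ0] = [504, 3888]
r3 m[cld→φ1] = [189, 2916]
r3 m[cld→φ3] = [168, 2592]
r3 m[cld→φ4] = [216, 3888]
r3 m[cld→φ7] = [1512, 2592]
r4 m[φ0→ice] = [23328, 7776]
r4 m[φ0→cld] = [15, 30]
r4 m[φ1→sprk] = [14580, 23328]
r4 m[φ1→cld] = [432, 432]
r4 m[φ2→wind] = [432, 288]
r4 m[φ2→sprk] = [36, 81]
r4 m[φ3→fog] = [23328, 12960]
r4 m[φ3→cld] = [9, 9]
r4 m[φ4→cld] = [7, 6]
r4 m[φ5→wind] = [9, 8]
r4 m[φ6→sprk] = [7, 6]
r4 m[φ7→cld] = [1, 9]
r4 m[φ8→ice] = [5, 7]
r4 m[ice→φ0] = [5, 7]
r4 m[ice→φ8] = [23328, 7776]
r4 m[wind→φ2] = [9, 8]
r4 m[wind→φ5] = [432, 288]
r4 m[sprk→φ1] = [252, 486]
r4 m[sprk→φ2] = [102060, 139968]
r4 m[sprk→φ6] = [524880, 1889568]
r4 m[fog→φ3] = [1, 1]
r4 m[cld→φ0] = [27216, 209952]
r4 m[cld→φ1] = [945, 14580]
r4 m[cld→φ3] = [45360, 699840]
r4 m[cld→φ4] = [58320, 1049760]
r4 m[cld→φ7] = [408240, 699840]
r5 m[φ0→ice] = [1259712, 419904]
r5 m[φ0→cld] = [15, 30]
r5 m[φ1→sprk] = [72900, 116640]
r5 m[φ1→cld] = [3888, 3888]
r5 m[φ2→wind] = [1259712, 839808]
r5 m[φ2→sprk] = [36, 81]
r5 m[φ3→fog] = [6298560, 3499200]
r5 m[φ3→cld] = [9, 9]
r5 m[φ4→cld] = [7, 6]
r5 m[φ5→wind] = [9, 8]
r5 m[φ6→sprk] = [7, 6]
r5 m[φ7→cld] = [1, 9]
r5 m[φ8→ice] = [5, 7]
r5 m[ice→φ0] = [5, 7]
r5 m[ice→φ8] = [23328, 7776]
r5 m[wind→φ2] = [9, 8]
r5 m[wind→φ5] = [432, 288]
r5 m[sprk→φ1] = [252, 486]
r5 m[sprk→φ2] = [102060, 139968]
r5 m[sprk→φ6] = [524880, 1889568]
r5 m[fog→φ3] = [1, 1]
r5 m[cld→φ0] = [27216, 209952]
r5 m[cld→φ1] = [945, 14580]
r5 m[cld→φ3] = [45360, 699840]
r5 m[cld→φ4] = [58320, 1049760]
r5 m[cld→φ7] = [408240, 699840]
r6 m[φ0→ice] = [1259712, 419904]
r6 m[φ0→cld] = [15, 30]
r6 m[φ1→sprk] = [72900, 116640]
r6 m[φ1→cld] = [3888, 3888]
r6 m[φ2→wind] = [1259712, 839808]
r6 m[φ2→sprk] = [36, 81]
r6 m[φ3→fog] = [6298560, 3499200]
r6 m[φ3→cld] = [9, 9]
r6 m[φ4→cld] = [7, 6]
r6 m[φ5→wind] = [9, 8]
r6 m[φ6→sprk] = [7, 6]
r6 m[φ7→cld] = [1, 9]
r6 m[φ8→ice] = [5, 7]
r6 m[ice→φ0] = [5, 7]
r6 m[ice→φ8] = [1259712, 419904]
r6 m[wind→φ2] = [9, 8]
r6 m[wind→φ5] = [1259712, 839808]
r6 m[sprk→φ1] = [252, 486]
r6 m[sprk→φ2] = [510300, 699840]
r6 m[sprk→φ6] = [2624400, 9447840]
r6 m[fog→φ3] = [1, 1]
r6 m[cld→φ0] = [244944, 1889568]
r6 m[cld→φ1] = [945, 14580]
r6 m[cld→φ3] = [408240, 6298560]
r6 m[cld→φ4] = [524880, 9447840]
r6 m[cld→φ7] = [3674160, 6298560]
r7 m[φ0→ice] = [11337408, 3779136]
r7 m[φ0→cld] = [15, 30]
r7 m[φ1→sprk] = [72900, 116640]
r7 m[φ1→cld] = [3888, 3888]
r7 m[φ2→wind] = [6298560, 4199040]
r7 m[φ2→sprk] = [36, 81]
r7 m[φ3→fog] = [56687040, 31492800]
r7 m[φ3→cld] = [9, 9]
r7 m[φ4→cld] = [7, 6]
r7 m[φ5→wind] = [9, 8]
r7 m[φ6→sprk] = [7, 6]
r7 m[φ7→cld] = [1, 9]
r7 m[φ8→ice] = [5, 7]
r7 m[ice→φ0] = [5, 7]
r7 m[ice→φ8] = [1259712, 419904]
r7 m[wind→φ2] = [9, 8]
r7 m[wind→φ5] = [1259712, 839808]
r7 m[sprk→φ1] = [252, 486]
r7 m[sprk→φ2] = [510300, 699840]
r7 m[sprk→φ6] = [2624400, 9447840]
r7 m[fog→φ3] = [1, 1]
r7 m[cld→φ0] = [244944, 1889568]
r7 m[cld→φ1] = [945, 14580]
r7 m[cld→φ3] = [408240, 6298560]
r7 m[cld→φ4] = [524880, 9447840]
r7 m[cld→φ7] = [3674160, 6298560]
r8 m[φ0→ice] = [11337408, 3779136]
r8 m[φ0→cld] = [15, 30]
r8 m[φ1→sprk] = [72900, 116640]
r8 m[φ1→cld] = [3888, 3888]
r8 m[φ2→wind] = [6298560, 4199040]
r8 m[φ2→sprk] = [36, 81]
r8 m[φ3→fog] = [56687040, 31492800]
r8 m[φ3→cld] = [9, 9]
r8 m[φ4→cld] = [7, 6]
r8 m[φ5→wind] = [9, 8]
r8 m[φ6→sprk] = [7, 6]
r8 m[φ7→cld] = [1, 9]
r8 m[φ8→ice] = [5, 7]
r8 m[ice→φ0] = [5, 7]
r8 m[ice→φ8] = [11337408, 3779136]
r8 m[wind→φ2] = [9, 8]
r8 m[wind→φ5] = [6298560, 4199040]
r8 m[sprk→φ1] = [252, 486]
r8 m[sprk→φ2] = [510300, 699840]
r8 m[sprk→φ6] = [2624400, 9447840]
r8 m[fog→φ3] = [1, 1]
r8 m[cld→φ0] = [244944, 1889568]
r8 m[cld→φ1] = [945, 14580]
r8 m[cld→φ3] = [408240, 6298560]
r8 m[cld→φ4] = [524880, 9447840]
r8 m[cld→φ7] = [3674160, 6298560]
r9 m[φ0→ice] = [11337408, 3779136]
r9 m[φ0→cld] = [15, 30]
r9 m[φ1→sprk] = [72900, 116640]
r9 m[φ1→cld] = [3888, 3888]
r9 m[φ2→wind] = [6298560, 4199040]
r9 m[φ2→sprk] = [36, 81]
r9 m[φ3→fog] = [56687040, 31492800]
r9 m[φ3→cld] = [9, 9]
r9 m[φ4→cld] = [7, 6]
r9 m[φ5→wind] = [9, 8]
r9 m[φ6→sprk] = [7, 6]
r9 m[φ7→cld] = [1, 9]
r9 m[φ8→ice] = [5, 7]
r9 m[ice→φ0] = [5, 7]
r9 m[ice→φ8] = [11337408, 3779136]
r9 m[wind→φ2] = [9, 8]
r9 m[wind→φ5] = [6298560, 4199040]
r9 m[sprk→φ1] = [252, 486]
r9 m[sprk→φ2] = [510300, 699840]
r9 m[sprk→φ6] = [2624400, 9447840]
r9 m[fog→φ3] = [1, 1]
r9 m[cld→φ0] = [244944, 1889568]
r9 m[cld→φ1] = [945, 14580]
r9 m[cld→φ3] = [408240, 6298560]
r9 m[cld→φ4] = [524880, 9447840]
r9 m[cld→φ7] = [3674160, 6298560]
fixed point reached at round 9
b[fog] = ⊗ incoming = [56687040, 31492800]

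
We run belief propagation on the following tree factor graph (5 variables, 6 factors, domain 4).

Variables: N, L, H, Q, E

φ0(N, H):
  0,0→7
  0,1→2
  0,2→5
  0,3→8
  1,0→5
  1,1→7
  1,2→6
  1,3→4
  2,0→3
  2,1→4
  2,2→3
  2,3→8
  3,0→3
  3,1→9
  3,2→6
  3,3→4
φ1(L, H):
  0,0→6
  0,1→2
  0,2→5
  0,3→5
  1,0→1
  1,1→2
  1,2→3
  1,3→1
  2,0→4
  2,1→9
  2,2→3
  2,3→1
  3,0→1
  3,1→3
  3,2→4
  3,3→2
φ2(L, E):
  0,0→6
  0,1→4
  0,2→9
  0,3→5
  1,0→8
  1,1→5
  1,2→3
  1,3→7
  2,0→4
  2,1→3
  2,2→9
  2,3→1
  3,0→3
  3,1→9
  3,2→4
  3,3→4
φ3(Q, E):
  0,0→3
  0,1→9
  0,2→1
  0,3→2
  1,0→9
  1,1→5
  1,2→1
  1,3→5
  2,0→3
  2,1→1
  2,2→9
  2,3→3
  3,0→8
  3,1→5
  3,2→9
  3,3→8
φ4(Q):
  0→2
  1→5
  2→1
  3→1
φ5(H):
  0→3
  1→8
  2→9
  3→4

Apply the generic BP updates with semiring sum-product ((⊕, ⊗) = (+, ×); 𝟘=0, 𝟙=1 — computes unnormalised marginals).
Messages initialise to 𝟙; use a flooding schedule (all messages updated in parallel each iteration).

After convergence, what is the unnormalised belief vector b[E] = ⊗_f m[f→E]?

b[E] = [2163676, 1675212, 1238250, 1039440]

init: all messages = 𝟙 over 4 values
r1 m[φ0→N] = [22, 22, 18, 22]
r1 m[φ0→H] = [18, 22, 20, 24]
r1 m[φ1→L] = [18, 7, 17, 10]
r1 m[φ1→H] = [12, 16, 15, 9]
r1 m[φ2→L] = [24, 23, 17, 20]
r1 m[φ2→E] = [21, 21, 25, 17]
r1 m[φ3→Q] = [15, 20, 16, 30]
r1 m[φ3→E] = [23, 20, 20, 18]
r1 m[φ4→Q] = [2, 5, 1, 1]
r1 m[φ5→H] = [3, 8, 9, 4]
r1 m[N→φ0] = [1, 1, 1, 1]
r1 m[L→φ1] = [1, 1, 1, 1]
r1 m[L→φ2] = [1, 1, 1, 1]
r1 m[H→φ0] = [1, 1, 1, 1]
r1 m[H→φ1] = [1, 1, 1, 1]
r1 m[H→φ5] = [1, 1, 1, 1]
r1 m[Q→φ3] = [1, 1, 1, 1]
r1 m[Q→φ4] = [1, 1, 1, 1]
r1 m[E→φ2] = [1, 1, 1, 1]
r1 m[E→φ3] = [1, 1, 1, 1]
r2 m[φ0→N] = [22, 22, 18, 22]
r2 m[φ0→H] = [18, 22, 20, 24]
r2 m[φ1→L] = [18, 7, 17, 10]
r2 m[φ1→H] = [12, 16, 15, 9]
r2 m[φ2→L] = [24, 23, 17, 20]
r2 m[φ2→E] = [21, 21, 25, 17]
r2 m[φ3→Q] = [15, 20, 16, 30]
r2 m[φ3→E] = [23, 20, 20, 18]
r2 m[φ4→Q] = [2, 5, 1, 1]
r2 m[φ5→H] = [3, 8, 9, 4]
r2 m[N→φ0] = [1, 1, 1, 1]
r2 m[L→φ1] = [24, 23, 17, 20]
r2 m[L→φ2] = [18, 7, 17, 10]
r2 m[H→φ0] = [36, 128, 135, 36]
r2 m[H→φ1] = [54, 176, 180, 96]
r2 m[H→φ5] = [216, 352, 300, 216]
r2 m[Q→φ3] = [2, 5, 1, 1]
r2 m[Q→φ4] = [15, 20, 16, 30]
r2 m[E→φ2] = [23, 20, 20, 18]
r2 m[E→φ3] = [21, 21, 25, 17]
r3 m[φ0→N] = [1471, 2030, 1313, 2214]
r3 m[φ0→H] = [18, 22, 20, 24]
r3 m[φ1→L] = [2056, 1042, 2436, 1494]
r3 m[φ1→H] = [255, 307, 320, 200]
r3 m[φ2→L] = [488, 470, 350, 401]
r3 m[φ2→E] = [262, 248, 376, 196]
r3 m[φ3→Q] = [311, 404, 360, 634]
r3 m[φ3→E] = [62, 49, 25, 40]
r3 m[φ4→Q] = [2, 5, 1, 1]
r3 m[φ5→H] = [3, 8, 9, 4]
r3 m[N→φ0] = [1, 1, 1, 1]
r3 m[L→φ1] = [24, 23, 17, 20]
r3 m[L→φ2] = [18, 7, 17, 10]
r3 m[H→φ0] = [36, 128, 135, 36]
r3 m[H→φ1] = [54, 176, 180, 96]
r3 m[H→φ5] = [216, 352, 300, 216]
r3 m[Q→φ3] = [2, 5, 1, 1]
r3 m[Q→φ4] = [15, 20, 16, 30]
r3 m[E→φ2] = [23, 20, 20, 18]
r3 m[E→φ3] = [21, 21, 25, 17]
r4 m[φ0→N] = [1471, 2030, 1313, 2214]
r4 m[φ0→H] = [18, 22, 20, 24]
r4 m[φ1→L] = [2056, 1042, 2436, 1494]
r4 m[φ1→H] = [255, 307, 320, 200]
r4 m[φ2→L] = [488, 470, 350, 401]
r4 m[φ2→E] = [262, 248, 376, 196]
r4 m[φ3→Q] = [311, 404, 360, 634]
r4 m[φ3→E] = [62, 49, 25, 40]
r4 m[φ4→Q] = [2, 5, 1, 1]
r4 m[φ5→H] = [3, 8, 9, 4]
r4 m[N→φ0] = [1, 1, 1, 1]
r4 m[L→φ1] = [488, 470, 350, 401]
r4 m[L→φ2] = [2056, 1042, 2436, 1494]
r4 m[H→φ0] = [765, 2456, 2880, 800]
r4 m[H→φ1] = [54, 176, 180, 96]
r4 m[H→φ5] = [4590, 6754, 6400, 4800]
r4 m[Q→φ3] = [2, 5, 1, 1]
r4 m[Q→φ4] = [311, 404, 360, 634]
r4 m[E→φ2] = [62, 49, 25, 40]
r4 m[E→φ3] = [262, 248, 376, 196]
r5 m[φ0→N] = [31067, 41497, 27159, 44879]
r5 m[φ0→H] = [18, 22, 20, 24]
r5 m[φ1→L] = [2056, 1042, 2436, 1494]
r5 m[φ1→H] = [5199, 6269, 6504, 4062]
r5 m[φ2→L] = [993, 1096, 660, 887]
r5 m[φ2→E] = [34898, 34188, 49530, 25986]
r5 m[φ3→Q] = [3786, 4954, 5006, 8288]
r5 m[φ3→E] = [62, 49, 25, 40]
r5 m[φ4→Q] = [2, 5, 1, 1]
r5 m[φ5→H] = [3, 8, 9, 4]
r5 m[N→φ0] = [1, 1, 1, 1]
r5 m[L→φ1] = [488, 470, 350, 401]
r5 m[L→φ2] = [2056, 1042, 2436, 1494]
r5 m[H→φ0] = [765, 2456, 2880, 800]
r5 m[H→φ1] = [54, 176, 180, 96]
r5 m[H→φ5] = [4590, 6754, 6400, 4800]
r5 m[Q→φ3] = [2, 5, 1, 1]
r5 m[Q→φ4] = [311, 404, 360, 634]
r5 m[E→φ2] = [62, 49, 25, 40]
r5 m[E→φ3] = [262, 248, 376, 196]
r6 m[φ0→N] = [31067, 41497, 27159, 44879]
r6 m[φ0→H] = [18, 22, 20, 24]
r6 m[φ1→L] = [2056, 1042, 2436, 1494]
r6 m[φ1→H] = [5199, 6269, 6504, 4062]
r6 m[φ2→L] = [993, 1096, 660, 887]
r6 m[φ2→E] = [34898, 34188, 49530, 25986]
r6 m[φ3→Q] = [3786, 4954, 5006, 8288]
r6 m[φ3→E] = [62, 49, 25, 40]
r6 m[φ4→Q] = [2, 5, 1, 1]
r6 m[φ5→H] = [3, 8, 9, 4]
r6 m[N→φ0] = [1, 1, 1, 1]
r6 m[L→φ1] = [993, 1096, 660, 887]
r6 m[L→φ2] = [2056, 1042, 2436, 1494]
r6 m[H→φ0] = [15597, 50152, 58536, 16248]
r6 m[H→φ1] = [54, 176, 180, 96]
r6 m[H→φ5] = [93582, 137918, 130080, 97488]
r6 m[Q→φ3] = [2, 5, 1, 1]
r6 m[Q→φ4] = [3786, 4954, 5006, 8288]
r6 m[E→φ2] = [62, 49, 25, 40]
r6 m[E→φ3] = [34898, 34188, 49530, 25986]
r7 m[φ0→N] = [632147, 845257, 552991, 914367]
r7 m[φ0→H] = [18, 22, 20, 24]
r7 m[φ1→L] = [2056, 1042, 2436, 1494]
r7 m[φ1→H] = [10581, 12779, 13781, 8495]
r7 m[φ2→L] = [993, 1096, 660, 887]
r7 m[φ2→E] = [34898, 34188, 49530, 25986]
r7 m[φ3→Q] = [513888, 664482, 662610, 1103782]
r7 m[φ3→E] = [62, 49, 25, 40]
r7 m[φ4→Q] = [2, 5, 1, 1]
r7 m[φ5→H] = [3, 8, 9, 4]
r7 m[N→φ0] = [1, 1, 1, 1]
r7 m[L→φ1] = [993, 1096, 660, 887]
r7 m[L→φ2] = [2056, 1042, 2436, 1494]
r7 m[H→φ0] = [15597, 50152, 58536, 16248]
r7 m[H→φ1] = [54, 176, 180, 96]
r7 m[H→φ5] = [93582, 137918, 130080, 97488]
r7 m[Q→φ3] = [2, 5, 1, 1]
r7 m[Q→φ4] = [3786, 4954, 5006, 8288]
r7 m[E→φ2] = [62, 49, 25, 40]
r7 m[E→φ3] = [34898, 34188, 49530, 25986]
r8 m[φ0→N] = [632147, 845257, 552991, 914367]
r8 m[φ0→H] = [18, 22, 20, 24]
r8 m[φ1→L] = [2056, 1042, 2436, 1494]
r8 m[φ1→H] = [10581, 12779, 13781, 8495]
r8 m[φ2→L] = [993, 1096, 660, 887]
r8 m[φ2→E] = [34898, 34188, 49530, 25986]
r8 m[φ3→Q] = [513888, 664482, 662610, 1103782]
r8 m[φ3→E] = [62, 49, 25, 40]
r8 m[φ4→Q] = [2, 5, 1, 1]
r8 m[φ5→H] = [3, 8, 9, 4]
r8 m[N→φ0] = [1, 1, 1, 1]
r8 m[L→φ1] = [993, 1096, 660, 887]
r8 m[L→φ2] = [2056, 1042, 2436, 1494]
r8 m[H→φ0] = [31743, 102232, 124029, 33980]
r8 m[H→φ1] = [54, 176, 180, 96]
r8 m[H→φ5] = [190458, 281138, 275620, 203880]
r8 m[Q→φ3] = [2, 5, 1, 1]
r8 m[Q→φ4] = [513888, 664482, 662610, 1103782]
r8 m[E→φ2] = [62, 49, 25, 40]
r8 m[E→φ3] = [34898, 34188, 49530, 25986]
r9 m[φ0→N] = [1318650, 1754433, 1148084, 1895411]
r9 m[φ0→H] = [18, 22, 20, 24]
r9 m[φ1→L] = [2056, 1042, 2436, 1494]
r9 m[φ1→H] = [10581, 12779, 13781, 8495]
r9 m[φ2→L] = [993, 1096, 660, 887]
r9 m[φ2→E] = [34898, 34188, 49530, 25986]
r9 m[φ3→Q] = [513888, 664482, 662610, 1103782]
r9 m[φ3→E] = [62, 49, 25, 40]
r9 m[φ4→Q] = [2, 5, 1, 1]
r9 m[φ5→H] = [3, 8, 9, 4]
r9 m[N→φ0] = [1, 1, 1, 1]
r9 m[L→φ1] = [993, 1096, 660, 887]
r9 m[L→φ2] = [2056, 1042, 2436, 1494]
r9 m[H→φ0] = [31743, 102232, 124029, 33980]
r9 m[H→φ1] = [54, 176, 180, 96]
r9 m[H→φ5] = [190458, 281138, 275620, 203880]
r9 m[Q→φ3] = [2, 5, 1, 1]
r9 m[Q→φ4] = [513888, 664482, 662610, 1103782]
r9 m[E→φ2] = [62, 49, 25, 40]
r9 m[E→φ3] = [34898, 34188, 49530, 25986]
r10 m[φ0→N] = [1318650, 1754433, 1148084, 1895411]
r10 m[φ0→H] = [18, 22, 20, 24]
r10 m[φ1→L] = [2056, 1042, 2436, 1494]
r10 m[φ1→H] = [10581, 12779, 13781, 8495]
r10 m[φ2→L] = [993, 1096, 660, 887]
r10 m[φ2→E] = [34898, 34188, 49530, 25986]
r10 m[φ3→Q] = [513888, 664482, 662610, 1103782]
r10 m[φ3→E] = [62, 49, 25, 40]
r10 m[φ4→Q] = [2, 5, 1, 1]
r10 m[φ5→H] = [3, 8, 9, 4]
r10 m[N→φ0] = [1, 1, 1, 1]
r10 m[L→φ1] = [993, 1096, 660, 887]
r10 m[L→φ2] = [2056, 1042, 2436, 1494]
r10 m[H→φ0] = [31743, 102232, 124029, 33980]
r10 m[H→φ1] = [54, 176, 180, 96]
r10 m[H→φ5] = [190458, 281138, 275620, 203880]
r10 m[Q→φ3] = [2, 5, 1, 1]
r10 m[Q→φ4] = [513888, 664482, 662610, 1103782]
r10 m[E→φ2] = [62, 49, 25, 40]
r10 m[E→φ3] = [34898, 34188, 49530, 25986]
fixed point reached at round 10
b[E] = ⊗ incoming = [2163676, 1675212, 1238250, 1039440]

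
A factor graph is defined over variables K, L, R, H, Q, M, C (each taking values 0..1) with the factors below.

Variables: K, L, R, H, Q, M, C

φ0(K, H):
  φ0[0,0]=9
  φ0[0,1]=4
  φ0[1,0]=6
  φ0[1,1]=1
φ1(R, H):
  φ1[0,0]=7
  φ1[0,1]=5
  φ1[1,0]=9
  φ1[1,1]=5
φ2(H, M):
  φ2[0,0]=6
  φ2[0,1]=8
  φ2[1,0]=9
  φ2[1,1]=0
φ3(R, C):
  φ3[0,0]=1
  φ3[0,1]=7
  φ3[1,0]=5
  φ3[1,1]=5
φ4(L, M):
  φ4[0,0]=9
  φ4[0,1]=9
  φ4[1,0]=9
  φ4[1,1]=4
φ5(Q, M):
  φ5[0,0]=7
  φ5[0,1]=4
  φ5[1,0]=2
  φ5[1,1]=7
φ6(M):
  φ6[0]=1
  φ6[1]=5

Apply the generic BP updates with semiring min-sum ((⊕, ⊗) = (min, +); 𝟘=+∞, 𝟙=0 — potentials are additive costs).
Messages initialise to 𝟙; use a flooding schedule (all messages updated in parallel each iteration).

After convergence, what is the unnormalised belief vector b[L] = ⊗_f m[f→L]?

b[L] = [25, 20]

init: all messages = 𝟙 over 2 values
r1 m[φ0→K] = [4, 1]
r1 m[φ0→H] = [6, 1]
r1 m[φ1→R] = [5, 5]
r1 m[φ1→H] = [7, 5]
r1 m[φ2→H] = [6, 0]
r1 m[φ2→M] = [6, 0]
r1 m[φ3→R] = [1, 5]
r1 m[φ3→C] = [1, 5]
r1 m[φ4→L] = [9, 4]
r1 m[φ4→M] = [9, 4]
r1 m[φ5→Q] = [4, 2]
r1 m[φ5→M] = [2, 4]
r1 m[φ6→M] = [1, 5]
r1 m[K→φ0] = [0, 0]
r1 m[L→φ4] = [0, 0]
r1 m[R→φ1] = [0, 0]
r1 m[R→φ3] = [0, 0]
r1 m[H→φ0] = [0, 0]
r1 m[H→φ1] = [0, 0]
r1 m[H→φ2] = [0, 0]
r1 m[Q→φ5] = [0, 0]
r1 m[M→φ2] = [0, 0]
r1 m[M→φ4] = [0, 0]
r1 m[M→φ5] = [0, 0]
r1 m[M→φ6] = [0, 0]
r1 m[C→φ3] = [0, 0]
r2 m[φ0→K] = [4, 1]
r2 m[φ0→H] = [6, 1]
r2 m[φ1→R] = [5, 5]
r2 m[φ1→H] = [7, 5]
r2 m[φ2→H] = [6, 0]
r2 m[φ2→M] = [6, 0]
r2 m[φ3→R] = [1, 5]
r2 m[φ3→C] = [1, 5]
r2 m[φ4→L] = [9, 4]
r2 m[φ4→M] = [9, 4]
r2 m[φ5→Q] = [4, 2]
r2 m[φ5→M] = [2, 4]
r2 m[φ6→M] = [1, 5]
r2 m[K→φ0] = [0, 0]
r2 m[L→φ4] = [0, 0]
r2 m[R→φ1] = [1, 5]
r2 m[R→φ3] = [5, 5]
r2 m[H→φ0] = [13, 5]
r2 m[H→φ1] = [12, 1]
r2 m[H→φ2] = [13, 6]
r2 m[Q→φ5] = [0, 0]
r2 m[M→φ2] = [12, 13]
r2 m[M→φ4] = [9, 9]
r2 m[M→φ5] = [16, 9]
r2 m[M→φ6] = [17, 8]
r2 m[C→φ3] = [0, 0]
r3 m[φ0→K] = [9, 6]
r3 m[φ0→H] = [6, 1]
r3 m[φ1→R] = [6, 6]
r3 m[φ1→H] = [8, 6]
r3 m[φ2→H] = [18, 13]
r3 m[φ2→M] = [15, 6]
r3 m[φ3→R] = [1, 5]
r3 m[φ3→C] = [6, 10]
r3 m[φ4→L] = [18, 13]
r3 m[φ4→M] = [9, 4]
r3 m[φ5→Q] = [13, 16]
r3 m[φ5→M] = [2, 4]
r3 m[φ6→M] = [1, 5]
r3 m[K→φ0] = [0, 0]
r3 m[L→φ4] = [0, 0]
r3 m[R→φ1] = [1, 5]
r3 m[R→φ3] = [5, 5]
r3 m[H→φ0] = [13, 5]
r3 m[H→φ1] = [12, 1]
r3 m[H→φ2] = [13, 6]
r3 m[Q→φ5] = [0, 0]
r3 m[M→φ2] = [12, 13]
r3 m[M→φ4] = [9, 9]
r3 m[M→φ5] = [16, 9]
r3 m[M→φ6] = [17, 8]
r3 m[C→φ3] = [0, 0]
r4 m[φ0→K] = [9, 6]
r4 m[φ0→H] = [6, 1]
r4 m[φ1→R] = [6, 6]
r4 m[φ1→H] = [8, 6]
r4 m[φ2→H] = [18, 13]
r4 m[φ2→M] = [15, 6]
r4 m[φ3→R] = [1, 5]
r4 m[φ3→C] = [6, 10]
r4 m[φ4→L] = [18, 13]
r4 m[φ4→M] = [9, 4]
r4 m[φ5→Q] = [13, 16]
r4 m[φ5→M] = [2, 4]
r4 m[φ6→M] = [1, 5]
r4 m[K→φ0] = [0, 0]
r4 m[L→φ4] = [0, 0]
r4 m[R→φ1] = [1, 5]
r4 m[R→φ3] = [6, 6]
r4 m[H→φ0] = [26, 19]
r4 m[H→φ1] = [24, 14]
r4 m[H→φ2] = [14, 7]
r4 m[Q→φ5] = [0, 0]
r4 m[M→φ2] = [12, 13]
r4 m[M→φ4] = [18, 15]
r4 m[M→φ5] = [25, 15]
r4 m[M→φ6] = [26, 14]
r4 m[C→φ3] = [0, 0]
r5 m[φ0→K] = [23, 20]
r5 m[φ0→H] = [6, 1]
r5 m[φ1→R] = [19, 19]
r5 m[φ1→H] = [8, 6]
r5 m[φ2→H] = [18, 13]
r5 m[φ2→M] = [16, 7]
r5 m[φ3→R] = [1, 5]
r5 m[φ3→C] = [7, 11]
r5 m[φ4→L] = [24, 19]
r5 m[φ4→M] = [9, 4]
r5 m[φ5→Q] = [19, 22]
r5 m[φ5→M] = [2, 4]
r5 m[φ6→M] = [1, 5]
r5 m[K→φ0] = [0, 0]
r5 m[L→φ4] = [0, 0]
r5 m[R→φ1] = [1, 5]
r5 m[R→φ3] = [6, 6]
r5 m[H→φ0] = [26, 19]
r5 m[H→φ1] = [24, 14]
r5 m[H→φ2] = [14, 7]
r5 m[Q→φ5] = [0, 0]
r5 m[M→φ2] = [12, 13]
r5 m[M→φ4] = [18, 15]
r5 m[M→φ5] = [25, 15]
r5 m[M→φ6] = [26, 14]
r5 m[C→φ3] = [0, 0]
r6 m[φ0→K] = [23, 20]
r6 m[φ0→H] = [6, 1]
r6 m[φ1→R] = [19, 19]
r6 m[φ1→H] = [8, 6]
r6 m[φ2→H] = [18, 13]
r6 m[φ2→M] = [16, 7]
r6 m[φ3→R] = [1, 5]
r6 m[φ3→C] = [7, 11]
r6 m[φ4→L] = [24, 19]
r6 m[φ4→M] = [9, 4]
r6 m[φ5→Q] = [19, 22]
r6 m[φ5→M] = [2, 4]
r6 m[φ6→M] = [1, 5]
r6 m[K→φ0] = [0, 0]
r6 m[L→φ4] = [0, 0]
r6 m[R→φ1] = [1, 5]
r6 m[R→φ3] = [19, 19]
r6 m[H→φ0] = [26, 19]
r6 m[H→φ1] = [24, 14]
r6 m[H→φ2] = [14, 7]
r6 m[Q→φ5] = [0, 0]
r6 m[M→φ2] = [12, 13]
r6 m[M→φ4] = [19, 16]
r6 m[M→φ5] = [26, 16]
r6 m[M→φ6] = [27, 15]
r6 m[C→φ3] = [0, 0]
r7 m[φ0→K] = [23, 20]
r7 m[φ0→H] = [6, 1]
r7 m[φ1→R] = [19, 19]
r7 m[φ1→H] = [8, 6]
r7 m[φ2→H] = [18, 13]
r7 m[φ2→M] = [16, 7]
r7 m[φ3→R] = [1, 5]
r7 m[φ3→C] = [20, 24]
r7 m[φ4→L] = [25, 20]
r7 m[φ4→M] = [9, 4]
r7 m[φ5→Q] = [20, 23]
r7 m[φ5→M] = [2, 4]
r7 m[φ6→M] = [1, 5]
r7 m[K→φ0] = [0, 0]
r7 m[L→φ4] = [0, 0]
r7 m[R→φ1] = [1, 5]
r7 m[R→φ3] = [19, 19]
r7 m[H→φ0] = [26, 19]
r7 m[H→φ1] = [24, 14]
r7 m[H→φ2] = [14, 7]
r7 m[Q→φ5] = [0, 0]
r7 m[M→φ2] = [12, 13]
r7 m[M→φ4] = [19, 16]
r7 m[M→φ5] = [26, 16]
r7 m[M→φ6] = [27, 15]
r7 m[C→φ3] = [0, 0]
r8 m[φ0→K] = [23, 20]
r8 m[φ0→H] = [6, 1]
r8 m[φ1→R] = [19, 19]
r8 m[φ1→H] = [8, 6]
r8 m[φ2→H] = [18, 13]
r8 m[φ2→M] = [16, 7]
r8 m[φ3→R] = [1, 5]
r8 m[φ3→C] = [20, 24]
r8 m[φ4→L] = [25, 20]
r8 m[φ4→M] = [9, 4]
r8 m[φ5→Q] = [20, 23]
r8 m[φ5→M] = [2, 4]
r8 m[φ6→M] = [1, 5]
r8 m[K→φ0] = [0, 0]
r8 m[L→φ4] = [0, 0]
r8 m[R→φ1] = [1, 5]
r8 m[R→φ3] = [19, 19]
r8 m[H→φ0] = [26, 19]
r8 m[H→φ1] = [24, 14]
r8 m[H→φ2] = [14, 7]
r8 m[Q→φ5] = [0, 0]
r8 m[M→φ2] = [12, 13]
r8 m[M→φ4] = [19, 16]
r8 m[M→φ5] = [26, 16]
r8 m[M→φ6] = [27, 15]
r8 m[C→φ3] = [0, 0]
fixed point reached at round 8
b[L] = ⊗ incoming = [25, 20]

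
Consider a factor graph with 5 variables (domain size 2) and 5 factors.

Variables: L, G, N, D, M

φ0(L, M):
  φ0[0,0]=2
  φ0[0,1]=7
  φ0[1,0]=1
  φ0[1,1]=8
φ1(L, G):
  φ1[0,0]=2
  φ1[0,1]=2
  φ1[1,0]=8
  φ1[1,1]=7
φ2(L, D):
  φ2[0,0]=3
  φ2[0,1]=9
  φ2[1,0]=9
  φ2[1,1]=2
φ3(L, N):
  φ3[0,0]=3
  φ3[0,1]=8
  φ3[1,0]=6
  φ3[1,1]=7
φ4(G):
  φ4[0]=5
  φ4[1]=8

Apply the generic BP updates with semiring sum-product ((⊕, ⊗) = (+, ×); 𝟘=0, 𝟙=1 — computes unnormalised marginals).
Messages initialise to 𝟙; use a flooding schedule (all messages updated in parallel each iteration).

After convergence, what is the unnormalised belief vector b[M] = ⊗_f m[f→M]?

init: all messages = 𝟙 over 2 values
r1 m[φ0→L] = [9, 9]
r1 m[φ0→M] = [3, 15]
r1 m[φ1→L] = [4, 15]
r1 m[φ1→G] = [10, 9]
r1 m[φ2→L] = [12, 11]
r1 m[φ2→D] = [12, 11]
r1 m[φ3→L] = [11, 13]
r1 m[φ3→N] = [9, 15]
r1 m[φ4→G] = [5, 8]
r1 m[L→φ0] = [1, 1]
r1 m[L→φ1] = [1, 1]
r1 m[L→φ2] = [1, 1]
r1 m[L→φ3] = [1, 1]
r1 m[G→φ1] = [1, 1]
r1 m[G→φ4] = [1, 1]
r1 m[N→φ3] = [1, 1]
r1 m[D→φ2] = [1, 1]
r1 m[M→φ0] = [1, 1]
r2 m[φ0→L] = [9, 9]
r2 m[φ0→M] = [3, 15]
r2 m[φ1→L] = [4, 15]
r2 m[φ1→G] = [10, 9]
r2 m[φ2→L] = [12, 11]
r2 m[φ2→D] = [12, 11]
r2 m[φ3→L] = [11, 13]
r2 m[φ3→N] = [9, 15]
r2 m[φ4→G] = [5, 8]
r2 m[L→φ0] = [528, 2145]
r2 m[L→φ1] = [1188, 1287]
r2 m[L→φ2] = [396, 1755]
r2 m[L→φ3] = [432, 1485]
r2 m[G→φ1] = [5, 8]
r2 m[G→φ4] = [10, 9]
r2 m[N→φ3] = [1, 1]
r2 m[D→φ2] = [1, 1]
r2 m[M→φ0] = [1, 1]
r3 m[φ0→L] = [9, 9]
r3 m[φ0→M] = [3201, 20856]
r3 m[φ1→L] = [26, 96]
r3 m[φ1→G] = [12672, 11385]
r3 m[φ2→L] = [12, 11]
r3 m[φ2→D] = [16983, 7074]
r3 m[φ3→L] = [11, 13]
r3 m[φ3→N] = [10206, 13851]
r3 m[φ4→G] = [5, 8]
r3 m[L→φ0] = [528, 2145]
r3 m[L→φ1] = [1188, 1287]
r3 m[L→φ2] = [396, 1755]
r3 m[L→φ3] = [432, 1485]
r3 m[G→φ1] = [5, 8]
r3 m[G→φ4] = [10, 9]
r3 m[N→φ3] = [1, 1]
r3 m[D→φ2] = [1, 1]
r3 m[M→φ0] = [1, 1]
r4 m[φ0→L] = [9, 9]
r4 m[φ0→M] = [3201, 20856]
r4 m[φ1→L] = [26, 96]
r4 m[φ1→G] = [12672, 11385]
r4 m[φ2→L] = [12, 11]
r4 m[φ2→D] = [16983, 7074]
r4 m[φ3→L] = [11, 13]
r4 m[φ3→N] = [10206, 13851]
r4 m[φ4→G] = [5, 8]
r4 m[L→φ0] = [3432, 13728]
r4 m[L→φ1] = [1188, 1287]
r4 m[L→φ2] = [2574, 11232]
r4 m[L→φ3] = [2808, 9504]
r4 m[G→φ1] = [5, 8]
r4 m[G→φ4] = [12672, 11385]
r4 m[N→φ3] = [1, 1]
r4 m[D→φ2] = [1, 1]
r4 m[M→φ0] = [1, 1]
r5 m[φ0→L] = [9, 9]
r5 m[φ0→M] = [20592, 133848]
r5 m[φ1→L] = [26, 96]
r5 m[φ1→G] = [12672, 11385]
r5 m[φ2→L] = [12, 11]
r5 m[φ2→D] = [108810, 45630]
r5 m[φ3→L] = [11, 13]
r5 m[φ3→N] = [65448, 88992]
r5 m[φ4→G] = [5, 8]
r5 m[L→φ0] = [3432, 13728]
r5 m[L→φ1] = [1188, 1287]
r5 m[L→φ2] = [2574, 11232]
r5 m[L→φ3] = [2808, 9504]
r5 m[G→φ1] = [5, 8]
r5 m[G→φ4] = [12672, 11385]
r5 m[N→φ3] = [1, 1]
r5 m[D→φ2] = [1, 1]
r5 m[M→φ0] = [1, 1]
r6 m[φ0→L] = [9, 9]
r6 m[φ0→M] = [20592, 133848]
r6 m[φ1→L] = [26, 96]
r6 m[φ1→G] = [12672, 11385]
r6 m[φ2→L] = [12, 11]
r6 m[φ2→D] = [108810, 45630]
r6 m[φ3→L] = [11, 13]
r6 m[φ3→N] = [65448, 88992]
r6 m[φ4→G] = [5, 8]
r6 m[L→φ0] = [3432, 13728]
r6 m[L→φ1] = [1188, 1287]
r6 m[L→φ2] = [2574, 11232]
r6 m[L→φ3] = [2808, 9504]
r6 m[G→φ1] = [5, 8]
r6 m[G→φ4] = [12672, 11385]
r6 m[N→φ3] = [1, 1]
r6 m[D→φ2] = [1, 1]
r6 m[M→φ0] = [1, 1]
fixed point reached at round 6
b[M] = ⊗ incoming = [20592, 133848]

b[M] = [20592, 133848]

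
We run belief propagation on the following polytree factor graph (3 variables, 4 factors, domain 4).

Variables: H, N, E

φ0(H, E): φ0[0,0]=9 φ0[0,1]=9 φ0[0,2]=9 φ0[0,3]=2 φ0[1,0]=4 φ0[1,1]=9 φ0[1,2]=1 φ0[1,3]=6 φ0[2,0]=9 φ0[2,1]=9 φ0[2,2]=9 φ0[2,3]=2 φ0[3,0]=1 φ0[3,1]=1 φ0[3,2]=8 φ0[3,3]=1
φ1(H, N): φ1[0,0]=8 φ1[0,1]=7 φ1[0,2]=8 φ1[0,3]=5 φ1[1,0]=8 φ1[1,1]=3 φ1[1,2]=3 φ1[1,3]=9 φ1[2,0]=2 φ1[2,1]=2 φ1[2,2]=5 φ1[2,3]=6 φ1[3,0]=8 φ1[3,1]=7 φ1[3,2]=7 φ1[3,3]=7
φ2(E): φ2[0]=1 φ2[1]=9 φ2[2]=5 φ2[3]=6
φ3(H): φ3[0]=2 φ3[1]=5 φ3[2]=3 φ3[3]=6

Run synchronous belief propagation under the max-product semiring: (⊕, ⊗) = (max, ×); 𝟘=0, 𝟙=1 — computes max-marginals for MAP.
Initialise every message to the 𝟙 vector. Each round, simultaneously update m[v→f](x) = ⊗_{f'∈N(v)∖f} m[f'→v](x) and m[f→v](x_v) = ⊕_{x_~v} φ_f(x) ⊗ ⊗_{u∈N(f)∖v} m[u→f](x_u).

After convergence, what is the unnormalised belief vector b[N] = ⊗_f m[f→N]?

b[N] = [3240, 1680, 1680, 3645]

init: all messages = 𝟙 over 4 values
r1 m[φ0→H] = [9, 9, 9, 8]
r1 m[φ0→E] = [9, 9, 9, 6]
r1 m[φ1→H] = [8, 9, 6, 8]
r1 m[φ1→N] = [8, 7, 8, 9]
r1 m[φ2→E] = [1, 9, 5, 6]
r1 m[φ3→H] = [2, 5, 3, 6]
r1 m[H→φ0] = [1, 1, 1, 1]
r1 m[H→φ1] = [1, 1, 1, 1]
r1 m[H→φ3] = [1, 1, 1, 1]
r1 m[N→φ1] = [1, 1, 1, 1]
r1 m[E→φ0] = [1, 1, 1, 1]
r1 m[E→φ2] = [1, 1, 1, 1]
r2 m[φ0→H] = [9, 9, 9, 8]
r2 m[φ0→E] = [9, 9, 9, 6]
r2 m[φ1→H] = [8, 9, 6, 8]
r2 m[φ1→N] = [8, 7, 8, 9]
r2 m[φ2→E] = [1, 9, 5, 6]
r2 m[φ3→H] = [2, 5, 3, 6]
r2 m[H→φ0] = [16, 45, 18, 48]
r2 m[H→φ1] = [18, 45, 27, 48]
r2 m[H→φ3] = [72, 81, 54, 64]
r2 m[N→φ1] = [1, 1, 1, 1]
r2 m[E→φ0] = [1, 9, 5, 6]
r2 m[E→φ2] = [9, 9, 9, 6]
r3 m[φ0→H] = [81, 81, 81, 40]
r3 m[φ0→E] = [180, 405, 384, 270]
r3 m[φ1→H] = [8, 9, 6, 8]
r3 m[φ1→N] = [384, 336, 336, 405]
r3 m[φ2→E] = [1, 9, 5, 6]
r3 m[φ3→H] = [2, 5, 3, 6]
r3 m[H→φ0] = [16, 45, 18, 48]
r3 m[H→φ1] = [18, 45, 27, 48]
r3 m[H→φ3] = [72, 81, 54, 64]
r3 m[N→φ1] = [1, 1, 1, 1]
r3 m[E→φ0] = [1, 9, 5, 6]
r3 m[E→φ2] = [9, 9, 9, 6]
r4 m[φ0→H] = [81, 81, 81, 40]
r4 m[φ0→E] = [180, 405, 384, 270]
r4 m[φ1→H] = [8, 9, 6, 8]
r4 m[φ1→N] = [384, 336, 336, 405]
r4 m[φ2→E] = [1, 9, 5, 6]
r4 m[φ3→H] = [2, 5, 3, 6]
r4 m[H→φ0] = [16, 45, 18, 48]
r4 m[H→φ1] = [162, 405, 243, 240]
r4 m[H→φ3] = [648, 729, 486, 320]
r4 m[N→φ1] = [1, 1, 1, 1]
r4 m[E→φ0] = [1, 9, 5, 6]
r4 m[E→φ2] = [180, 405, 384, 270]
r5 m[φ0→H] = [81, 81, 81, 40]
r5 m[φ0→E] = [180, 405, 384, 270]
r5 m[φ1→H] = [8, 9, 6, 8]
r5 m[φ1→N] = [3240, 1680, 1680, 3645]
r5 m[φ2→E] = [1, 9, 5, 6]
r5 m[φ3→H] = [2, 5, 3, 6]
r5 m[H→φ0] = [16, 45, 18, 48]
r5 m[H→φ1] = [162, 405, 243, 240]
r5 m[H→φ3] = [648, 729, 486, 320]
r5 m[N→φ1] = [1, 1, 1, 1]
r5 m[E→φ0] = [1, 9, 5, 6]
r5 m[E→φ2] = [180, 405, 384, 270]
r6 m[φ0→H] = [81, 81, 81, 40]
r6 m[φ0→E] = [180, 405, 384, 270]
r6 m[φ1→H] = [8, 9, 6, 8]
r6 m[φ1→N] = [3240, 1680, 1680, 3645]
r6 m[φ2→E] = [1, 9, 5, 6]
r6 m[φ3→H] = [2, 5, 3, 6]
r6 m[H→φ0] = [16, 45, 18, 48]
r6 m[H→φ1] = [162, 405, 243, 240]
r6 m[H→φ3] = [648, 729, 486, 320]
r6 m[N→φ1] = [1, 1, 1, 1]
r6 m[E→φ0] = [1, 9, 5, 6]
r6 m[E→φ2] = [180, 405, 384, 270]
fixed point reached at round 6
b[N] = ⊗ incoming = [3240, 1680, 1680, 3645]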